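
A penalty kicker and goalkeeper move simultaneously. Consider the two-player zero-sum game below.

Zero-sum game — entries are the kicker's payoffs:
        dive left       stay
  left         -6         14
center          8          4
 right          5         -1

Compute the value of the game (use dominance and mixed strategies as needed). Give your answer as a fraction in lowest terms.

17/3

Row right is strictly dominated by row center, so the kicker never plays it.
The remaining 2×2 game on (left, center) × (dive left, stay) has no saddle point. Let the kicker play left with probability p; indifference gives −6p + 8(1−p) = 14p + 4(1−p), so p = 1/6.
Similarly the goalkeeper's optimal q on dive left is 5/12, and the value is -6·(5/12) + (14)·(7/12) = 17/3.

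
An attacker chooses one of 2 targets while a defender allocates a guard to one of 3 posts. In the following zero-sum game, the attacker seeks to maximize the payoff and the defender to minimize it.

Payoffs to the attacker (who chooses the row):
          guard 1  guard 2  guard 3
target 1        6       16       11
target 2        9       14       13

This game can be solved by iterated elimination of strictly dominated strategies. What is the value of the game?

Column guard 3 is strictly dominated by guard 1 for the defender (6<11, 9<13); eliminate guard 3.
Column guard 2 is strictly dominated by guard 1 for the defender (6<16, 9<14); eliminate guard 2.
Row target 1 is strictly dominated by row target 2 (9>6); eliminate target 1.
Only (target 2, guard 1) remains, with payoff 9.

9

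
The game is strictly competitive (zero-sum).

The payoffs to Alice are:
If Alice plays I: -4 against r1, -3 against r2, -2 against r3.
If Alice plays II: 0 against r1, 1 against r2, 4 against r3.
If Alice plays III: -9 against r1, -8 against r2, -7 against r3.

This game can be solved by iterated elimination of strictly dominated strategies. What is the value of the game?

Row I is strictly dominated by row II (0>-4, 1>-3, 4>-2); eliminate I.
Column r2 is strictly dominated by r1 for Bob (0<1, -9<-8); eliminate r2.
Row III is strictly dominated by row II (0>-9, 4>-7); eliminate III.
Column r3 is strictly dominated by r1 for Bob (0<4); eliminate r3.
Only (II, r1) remains, with payoff 0.

0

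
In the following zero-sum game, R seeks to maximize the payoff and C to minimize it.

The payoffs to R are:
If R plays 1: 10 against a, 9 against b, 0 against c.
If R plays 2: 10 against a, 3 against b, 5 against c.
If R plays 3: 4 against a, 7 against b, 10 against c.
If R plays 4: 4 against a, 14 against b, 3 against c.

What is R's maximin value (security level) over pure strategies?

4

The worst-case payoff for each row is 1: 0, 2: 3, 3: 4, 4: 3.
The best of these is 4.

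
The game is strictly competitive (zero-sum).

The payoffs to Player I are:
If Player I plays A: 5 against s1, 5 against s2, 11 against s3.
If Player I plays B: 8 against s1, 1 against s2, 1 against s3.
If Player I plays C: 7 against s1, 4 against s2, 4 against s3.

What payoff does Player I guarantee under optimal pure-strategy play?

Row minima: 5, 1, 4 → Player I's maximin is 5.
Column maxima: 8, 5, 11 → Player II's minimax is 5.
They coincide at (A, s2), so the value is 5.

5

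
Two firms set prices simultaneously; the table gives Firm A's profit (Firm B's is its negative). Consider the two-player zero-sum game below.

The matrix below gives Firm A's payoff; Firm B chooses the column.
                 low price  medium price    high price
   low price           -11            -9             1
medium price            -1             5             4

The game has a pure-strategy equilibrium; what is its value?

Row minima: -11, -1 → Firm A's maximin is -1.
Column maxima: -1, 5, 4 → Firm B's minimax is -1.
They coincide at (medium price, low price), so the value is -1.

-1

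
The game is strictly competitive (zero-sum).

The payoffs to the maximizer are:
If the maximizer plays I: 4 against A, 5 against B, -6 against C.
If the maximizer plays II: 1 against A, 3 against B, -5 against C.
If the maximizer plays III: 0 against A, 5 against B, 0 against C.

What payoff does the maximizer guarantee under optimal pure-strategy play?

Row minima: -6, -5, 0 → the maximizer's maximin is 0.
Column maxima: 4, 5, 0 → the minimizer's minimax is 0.
They coincide at (III, C), so the value is 0.

0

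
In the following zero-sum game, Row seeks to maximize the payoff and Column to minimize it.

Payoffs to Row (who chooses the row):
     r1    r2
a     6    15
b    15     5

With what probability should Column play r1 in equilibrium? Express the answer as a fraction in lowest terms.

Row minima are 6 and 5, so Row's maximin is 6; column maxima are 15 and 15, so Column's minimax is 15. These differ, so the equilibrium is in mixed strategies.
Let Column play r1 with probability q. Row is indifferent when 6q + 15(1−q) = 15q + 5(1−q), giving q = 10/19.

10/19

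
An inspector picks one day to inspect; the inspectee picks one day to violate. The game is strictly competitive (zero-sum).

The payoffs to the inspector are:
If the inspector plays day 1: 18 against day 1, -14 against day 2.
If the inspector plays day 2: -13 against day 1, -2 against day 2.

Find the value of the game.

-218/43

Row minima are -14 and -13, so the inspector's maximin is -13; column maxima are 18 and -2, so the inspectee's minimax is -2. These differ, so the equilibrium is in mixed strategies.
Let the inspector play day 1 with probability p. The inspectee is indifferent when 18p − 13(1−p) = −14p − 2(1−p), giving p = 11/43.
Let the inspectee play day 1 with probability q. The inspector is indifferent when 18q − 14(1−q) = −13q − 2(1−q), giving q = 12/43.
The value is 18·(12/43) + (-14)·(31/43) = -218/43.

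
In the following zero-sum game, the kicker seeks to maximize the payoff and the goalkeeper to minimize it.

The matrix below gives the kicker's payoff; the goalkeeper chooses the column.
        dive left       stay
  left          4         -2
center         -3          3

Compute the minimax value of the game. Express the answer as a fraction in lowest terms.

Row minima are -2 and -3, so the kicker's maximin is -2; column maxima are 4 and 3, so the goalkeeper's minimax is 3. These differ, so the equilibrium is in mixed strategies.
Let the kicker play left with probability p. The goalkeeper is indifferent when 4p − 3(1−p) = −2p + 3(1−p), giving p = 1/2.
Let the goalkeeper play dive left with probability q. The kicker is indifferent when 4q − 2(1−q) = −3q + 3(1−q), giving q = 5/12.
The value is 4·(5/12) + (-2)·(7/12) = 1/2.

1/2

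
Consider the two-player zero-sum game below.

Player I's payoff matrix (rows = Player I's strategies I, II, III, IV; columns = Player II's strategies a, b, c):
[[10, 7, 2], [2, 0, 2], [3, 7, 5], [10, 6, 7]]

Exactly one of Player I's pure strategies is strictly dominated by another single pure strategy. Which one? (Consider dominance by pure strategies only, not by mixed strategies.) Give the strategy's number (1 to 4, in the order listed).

Compare II with III: 3 > 2, 7 > 0, 5 > 2.
So III strictly dominates II for Player I; II is strictly dominated.

2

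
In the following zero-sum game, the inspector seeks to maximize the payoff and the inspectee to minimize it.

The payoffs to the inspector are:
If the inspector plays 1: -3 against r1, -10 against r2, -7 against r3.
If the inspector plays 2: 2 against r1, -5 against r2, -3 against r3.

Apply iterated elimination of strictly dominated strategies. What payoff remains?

Column r3 is strictly dominated by r2 for the inspectee (-10<-7, -5<-3); eliminate r3.
Row 1 is strictly dominated by row 2 (2>-3, -5>-10); eliminate 1.
Column r1 is strictly dominated by r2 for the inspectee (-5<2); eliminate r1.
Only (2, r2) remains, with payoff -5.

-5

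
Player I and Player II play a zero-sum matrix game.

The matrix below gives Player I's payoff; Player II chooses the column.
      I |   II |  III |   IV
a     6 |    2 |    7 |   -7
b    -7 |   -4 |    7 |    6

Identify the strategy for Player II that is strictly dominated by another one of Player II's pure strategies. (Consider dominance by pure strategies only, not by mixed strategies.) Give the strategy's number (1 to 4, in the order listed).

3

Player II prefers columns that give Player I less. Compare III with I: 6 < 7, -7 < 7.
So I strictly dominates III for Player II; III is strictly dominated.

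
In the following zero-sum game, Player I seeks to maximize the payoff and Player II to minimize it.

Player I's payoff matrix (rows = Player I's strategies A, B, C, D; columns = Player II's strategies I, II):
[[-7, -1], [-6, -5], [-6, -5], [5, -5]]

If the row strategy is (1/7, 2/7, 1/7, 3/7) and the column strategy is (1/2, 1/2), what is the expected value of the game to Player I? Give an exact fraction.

-41/14

Against (1/2, 1/2), each row's expected payoff is A: -4; B: -11/2; C: -11/2; D: 0.
Taking the (1/7, 2/7, 1/7, 3/7)-weighted average: (1/7)·(-4) + (2/7)·(-11/2) + (1/7)·(-11/2) + (3/7)·(0) = -41/14.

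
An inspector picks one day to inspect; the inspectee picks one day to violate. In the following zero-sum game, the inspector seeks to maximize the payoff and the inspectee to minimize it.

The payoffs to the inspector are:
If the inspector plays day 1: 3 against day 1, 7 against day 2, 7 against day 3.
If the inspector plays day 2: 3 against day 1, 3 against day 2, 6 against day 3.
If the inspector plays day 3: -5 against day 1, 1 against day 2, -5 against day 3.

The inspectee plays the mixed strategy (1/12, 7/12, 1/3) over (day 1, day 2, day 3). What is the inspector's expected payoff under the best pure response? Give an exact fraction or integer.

20/3

day 1: (3)·(1/12) + (7)·(7/12) + (7)·(1/3) = 20/3.
day 2: (3)·(1/12) + (3)·(7/12) + (6)·(1/3) = 4.
day 3: (-5)·(1/12) + (1)·(7/12) + (-5)·(1/3) = -3/2.
The best pure response is day 1 with expected payoff 20/3.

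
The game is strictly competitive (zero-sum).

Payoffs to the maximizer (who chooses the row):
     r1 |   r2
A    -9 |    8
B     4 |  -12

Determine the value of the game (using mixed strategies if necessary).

-76/33

Row minima are -9 and -12, so the maximizer's maximin is -9; column maxima are 4 and 8, so the minimizer's minimax is 4. These differ, so the equilibrium is in mixed strategies.
Let the maximizer play A with probability p. The minimizer is indifferent when −9p + 4(1−p) = 8p − 12(1−p), giving p = 16/33.
Let the minimizer play r1 with probability q. The maximizer is indifferent when −9q + 8(1−q) = 4q − 12(1−q), giving q = 20/33.
The value is -9·(20/33) + (8)·(13/33) = -76/33.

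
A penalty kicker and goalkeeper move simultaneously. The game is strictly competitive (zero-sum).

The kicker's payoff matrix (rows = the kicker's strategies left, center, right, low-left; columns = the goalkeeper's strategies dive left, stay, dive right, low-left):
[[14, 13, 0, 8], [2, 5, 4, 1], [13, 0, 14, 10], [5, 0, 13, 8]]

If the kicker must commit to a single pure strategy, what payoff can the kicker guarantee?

The worst-case payoff for each row is left: 0, center: 1, right: 0, low-left: 0.
The best of these is 1.

1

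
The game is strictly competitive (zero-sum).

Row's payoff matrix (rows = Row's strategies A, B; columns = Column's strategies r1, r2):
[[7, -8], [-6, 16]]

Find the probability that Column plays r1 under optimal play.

24/37

Row minima are -8 and -6, so Row's maximin is -6; column maxima are 7 and 16, so Column's minimax is 7. These differ, so the equilibrium is in mixed strategies.
Let Column play r1 with probability q. Row is indifferent when 7q − 8(1−q) = −6q + 16(1−q), giving q = 24/37.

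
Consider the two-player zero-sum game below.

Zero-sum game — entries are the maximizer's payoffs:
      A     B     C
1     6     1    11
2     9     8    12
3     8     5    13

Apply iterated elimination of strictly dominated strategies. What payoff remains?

Row 1 is strictly dominated by row 2 (9>6, 8>1, 12>11); eliminate 1.
Column C is strictly dominated by A for the minimizer (9<12, 8<13); eliminate C.
Column A is strictly dominated by B for the minimizer (8<9, 5<8); eliminate A.
Row 3 is strictly dominated by row 2 (8>5); eliminate 3.
Only (2, B) remains, with payoff 8.

8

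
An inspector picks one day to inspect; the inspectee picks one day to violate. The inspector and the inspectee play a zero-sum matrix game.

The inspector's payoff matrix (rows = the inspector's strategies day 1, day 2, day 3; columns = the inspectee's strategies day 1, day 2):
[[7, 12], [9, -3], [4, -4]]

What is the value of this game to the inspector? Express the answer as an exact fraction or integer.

129/17

Row day 3 is strictly dominated by row day 2, so the inspector never plays it.
The remaining 2×2 game on (day 1, day 2) × (day 1, day 2) has no saddle point. Let the inspector play day 1 with probability p; indifference gives 7p + 9(1−p) = 12p − 3(1−p), so p = 12/17.
Similarly the inspectee's optimal q on day 1 is 15/17, and the value is 7·(15/17) + (12)·(2/17) = 129/17.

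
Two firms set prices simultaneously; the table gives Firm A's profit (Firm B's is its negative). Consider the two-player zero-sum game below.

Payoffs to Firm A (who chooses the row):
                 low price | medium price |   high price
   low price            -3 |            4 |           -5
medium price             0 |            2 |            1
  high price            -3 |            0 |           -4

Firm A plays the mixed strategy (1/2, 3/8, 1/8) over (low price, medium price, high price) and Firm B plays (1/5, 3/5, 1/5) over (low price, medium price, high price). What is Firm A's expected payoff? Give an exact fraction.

3/4

Against (1/5, 3/5, 1/5), each row's expected payoff is low price: 4/5; medium price: 7/5; high price: -7/5.
Taking the (1/2, 3/8, 1/8)-weighted average: (1/2)·(4/5) + (3/8)·(7/5) + (1/8)·(-7/5) = 3/4.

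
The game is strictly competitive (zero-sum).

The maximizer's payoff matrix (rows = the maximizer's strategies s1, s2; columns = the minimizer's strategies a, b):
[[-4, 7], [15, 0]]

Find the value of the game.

Row minima are -4 and 0, so the maximizer's maximin is 0; column maxima are 15 and 7, so the minimizer's minimax is 7. These differ, so the equilibrium is in mixed strategies.
Let the maximizer play s1 with probability p. The minimizer is indifferent when −4p + 15(1−p) = 7p, giving p = 15/26.
Let the minimizer play a with probability q. The maximizer is indifferent when −4q + 7(1−q) = 15q, giving q = 7/26.
The value is -4·(7/26) + (7)·(19/26) = 105/26.

105/26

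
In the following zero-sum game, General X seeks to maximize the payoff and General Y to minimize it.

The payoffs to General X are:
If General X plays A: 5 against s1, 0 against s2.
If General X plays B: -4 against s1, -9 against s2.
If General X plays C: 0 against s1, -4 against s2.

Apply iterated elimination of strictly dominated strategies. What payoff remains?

0

Column s1 is strictly dominated by s2 for General Y (0<5, -9<-4, -4<0); eliminate s1.
Row C is strictly dominated by row A (0>-4); eliminate C.
Row B is strictly dominated by row A (0>-9); eliminate B.
Only (A, s2) remains, with payoff 0.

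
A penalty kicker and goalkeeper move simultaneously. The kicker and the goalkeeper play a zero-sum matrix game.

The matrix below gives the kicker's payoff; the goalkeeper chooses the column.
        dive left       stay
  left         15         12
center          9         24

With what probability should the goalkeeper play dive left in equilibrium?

2/3

Row minima are 12 and 9, so the kicker's maximin is 12; column maxima are 15 and 24, so the goalkeeper's minimax is 15. These differ, so the equilibrium is in mixed strategies.
Let the goalkeeper play dive left with probability q. The kicker is indifferent when 15q + 12(1−q) = 9q + 24(1−q), giving q = 2/3.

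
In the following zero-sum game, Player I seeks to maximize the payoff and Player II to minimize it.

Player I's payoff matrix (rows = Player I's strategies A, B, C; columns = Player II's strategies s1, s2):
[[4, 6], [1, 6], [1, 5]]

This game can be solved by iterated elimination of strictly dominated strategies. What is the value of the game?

4

Row C is strictly dominated by row A (4>1, 6>5); eliminate C.
Column s2 is strictly dominated by s1 for Player II (4<6, 1<6); eliminate s2.
Row B is strictly dominated by row A (4>1); eliminate B.
Only (A, s1) remains, with payoff 4.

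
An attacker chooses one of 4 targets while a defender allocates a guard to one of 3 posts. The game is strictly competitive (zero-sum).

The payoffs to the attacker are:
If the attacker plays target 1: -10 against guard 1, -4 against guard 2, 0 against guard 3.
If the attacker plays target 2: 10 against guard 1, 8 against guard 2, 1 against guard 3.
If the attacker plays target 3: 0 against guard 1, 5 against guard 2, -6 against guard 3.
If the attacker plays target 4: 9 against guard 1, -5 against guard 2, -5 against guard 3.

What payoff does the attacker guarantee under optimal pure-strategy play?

1

Row minima: -10, 1, -6, -5 → the attacker's maximin is 1.
Column maxima: 10, 8, 1 → the defender's minimax is 1.
They coincide at (target 2, guard 3), so the value is 1.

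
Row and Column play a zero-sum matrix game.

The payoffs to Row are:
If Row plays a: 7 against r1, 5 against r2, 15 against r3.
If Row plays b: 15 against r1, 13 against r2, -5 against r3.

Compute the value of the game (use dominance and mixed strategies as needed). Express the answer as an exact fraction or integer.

Column r1 is strictly dominated by r2 for Column (it gives Row more in every row).
The remaining 2×2 game on (a, b) × (r2, r3) has no saddle point. Let Row play a with probability p; indifference gives 5p + 13(1−p) = 15p − 5(1−p), so p = 9/14.
Similarly Column's optimal q on r2 is 5/7, and the value is 5·(5/7) + (15)·(2/7) = 55/7.

55/7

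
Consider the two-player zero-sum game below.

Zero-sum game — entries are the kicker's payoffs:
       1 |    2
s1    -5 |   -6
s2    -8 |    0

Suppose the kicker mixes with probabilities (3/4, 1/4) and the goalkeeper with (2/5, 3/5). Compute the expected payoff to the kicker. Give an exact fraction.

Against (2/5, 3/5), each row's expected payoff is s1: -28/5; s2: -16/5.
Taking the (3/4, 1/4)-weighted average: (3/4)·(-28/5) + (1/4)·(-16/5) = -5.

-5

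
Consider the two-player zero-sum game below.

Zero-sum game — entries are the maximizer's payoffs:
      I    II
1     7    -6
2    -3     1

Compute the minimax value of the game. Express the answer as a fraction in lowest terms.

-11/17

Row minima are -6 and -3, so the maximizer's maximin is -3; column maxima are 7 and 1, so the minimizer's minimax is 1. These differ, so the equilibrium is in mixed strategies.
Let the maximizer play 1 with probability p. The minimizer is indifferent when 7p − 3(1−p) = −6p + (1−p), giving p = 4/17.
Let the minimizer play I with probability q. The maximizer is indifferent when 7q − 6(1−q) = −3q + (1−q), giving q = 7/17.
The value is 7·(7/17) + (-6)·(10/17) = -11/17.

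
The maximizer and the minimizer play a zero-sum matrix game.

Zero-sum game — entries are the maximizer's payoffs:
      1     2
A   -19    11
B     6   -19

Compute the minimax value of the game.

-59/11

Row minima are -19 and -19, so the maximizer's maximin is -19; column maxima are 6 and 11, so the minimizer's minimax is 6. These differ, so the equilibrium is in mixed strategies.
Let the maximizer play A with probability p. The minimizer is indifferent when −19p + 6(1−p) = 11p − 19(1−p), giving p = 5/11.
Let the minimizer play 1 with probability q. The maximizer is indifferent when −19q + 11(1−q) = 6q − 19(1−q), giving q = 6/11.
The value is -19·(6/11) + (11)·(5/11) = -59/11.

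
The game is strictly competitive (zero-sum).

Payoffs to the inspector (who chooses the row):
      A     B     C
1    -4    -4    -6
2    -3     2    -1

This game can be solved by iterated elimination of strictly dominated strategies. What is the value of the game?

-3

Column B is strictly dominated by C for the inspectee (-6<-4, -1<2); eliminate B.
Row 1 is strictly dominated by row 2 (-3>-4, -1>-6); eliminate 1.
Column C is strictly dominated by A for the inspectee (-3<-1); eliminate C.
Only (2, A) remains, with payoff -3.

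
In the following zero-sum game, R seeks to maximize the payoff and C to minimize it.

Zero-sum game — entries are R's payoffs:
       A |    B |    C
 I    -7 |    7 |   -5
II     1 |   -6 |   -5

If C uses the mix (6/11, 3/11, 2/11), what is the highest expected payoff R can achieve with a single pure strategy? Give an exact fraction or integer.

I: (-7)·(6/11) + (7)·(3/11) + (-5)·(2/11) = -31/11.
II: (1)·(6/11) + (-6)·(3/11) + (-5)·(2/11) = -2.
The best pure response is II with expected payoff -2.

-2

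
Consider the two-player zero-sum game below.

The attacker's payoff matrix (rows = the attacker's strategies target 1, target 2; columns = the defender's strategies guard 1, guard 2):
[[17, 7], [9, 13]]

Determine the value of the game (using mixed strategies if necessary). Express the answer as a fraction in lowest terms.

Row minima are 7 and 9, so the attacker's maximin is 9; column maxima are 17 and 13, so the defender's minimax is 13. These differ, so the equilibrium is in mixed strategies.
Let the attacker play target 1 with probability p. The defender is indifferent when 17p + 9(1−p) = 7p + 13(1−p), giving p = 2/7.
Let the defender play guard 1 with probability q. The attacker is indifferent when 17q + 7(1−q) = 9q + 13(1−q), giving q = 3/7.
The value is 17·(3/7) + (7)·(4/7) = 79/7.

79/7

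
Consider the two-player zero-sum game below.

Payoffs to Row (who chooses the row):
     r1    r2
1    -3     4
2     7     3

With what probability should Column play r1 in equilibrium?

Row minima are -3 and 3, so Row's maximin is 3; column maxima are 7 and 4, so Column's minimax is 4. These differ, so the equilibrium is in mixed strategies.
Let Column play r1 with probability q. Row is indifferent when −3q + 4(1−q) = 7q + 3(1−q), giving q = 1/11.

1/11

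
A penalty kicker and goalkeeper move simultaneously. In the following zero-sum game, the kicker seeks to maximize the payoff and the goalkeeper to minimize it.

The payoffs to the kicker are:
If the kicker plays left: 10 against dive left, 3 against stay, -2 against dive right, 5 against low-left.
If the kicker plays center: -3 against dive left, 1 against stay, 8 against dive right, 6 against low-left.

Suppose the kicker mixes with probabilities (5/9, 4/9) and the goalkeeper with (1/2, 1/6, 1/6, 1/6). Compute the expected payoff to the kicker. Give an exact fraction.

Against (1/2, 1/6, 1/6, 1/6), each row's expected payoff is left: 6; center: 1.
Taking the (5/9, 4/9)-weighted average: (5/9)·(6) + (4/9)·(1) = 34/9.

34/9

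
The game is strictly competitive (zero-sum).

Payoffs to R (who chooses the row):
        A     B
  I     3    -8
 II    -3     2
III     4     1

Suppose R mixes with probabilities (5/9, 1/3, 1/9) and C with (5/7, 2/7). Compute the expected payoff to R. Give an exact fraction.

Against (5/7, 2/7), each row's expected payoff is I: -1/7; II: -11/7; III: 22/7.
Taking the (5/9, 1/3, 1/9)-weighted average: (5/9)·(-1/7) + (1/3)·(-11/7) + (1/9)·(22/7) = -16/63.

-16/63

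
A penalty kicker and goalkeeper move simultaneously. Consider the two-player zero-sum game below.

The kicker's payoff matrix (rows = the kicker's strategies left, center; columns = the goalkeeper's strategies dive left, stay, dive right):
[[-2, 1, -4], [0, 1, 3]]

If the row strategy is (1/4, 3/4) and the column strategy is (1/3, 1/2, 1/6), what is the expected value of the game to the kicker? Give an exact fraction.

13/24

Against (1/3, 1/2, 1/6), each row's expected payoff is left: -5/6; center: 1.
Taking the (1/4, 3/4)-weighted average: (1/4)·(-5/6) + (3/4)·(1) = 13/24.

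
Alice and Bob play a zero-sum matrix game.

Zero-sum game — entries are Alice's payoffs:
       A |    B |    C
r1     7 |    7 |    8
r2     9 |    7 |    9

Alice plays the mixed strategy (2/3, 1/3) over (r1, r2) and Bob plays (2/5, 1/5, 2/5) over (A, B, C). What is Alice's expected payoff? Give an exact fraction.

Against (2/5, 1/5, 2/5), each row's expected payoff is r1: 37/5; r2: 43/5.
Taking the (2/3, 1/3)-weighted average: (2/3)·(37/5) + (1/3)·(43/5) = 39/5.

39/5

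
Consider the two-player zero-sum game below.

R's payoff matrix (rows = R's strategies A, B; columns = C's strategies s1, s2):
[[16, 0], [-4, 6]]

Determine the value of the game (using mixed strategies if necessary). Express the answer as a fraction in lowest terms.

48/13

Row minima are 0 and -4, so R's maximin is 0; column maxima are 16 and 6, so C's minimax is 6. These differ, so the equilibrium is in mixed strategies.
Let R play A with probability p. C is indifferent when 16p − 4(1−p) = 6(1−p), giving p = 5/13.
Let C play s1 with probability q. R is indifferent when 16q = −4q + 6(1−q), giving q = 3/13.
The value is 16·(3/13) + (0)·(10/13) = 48/13.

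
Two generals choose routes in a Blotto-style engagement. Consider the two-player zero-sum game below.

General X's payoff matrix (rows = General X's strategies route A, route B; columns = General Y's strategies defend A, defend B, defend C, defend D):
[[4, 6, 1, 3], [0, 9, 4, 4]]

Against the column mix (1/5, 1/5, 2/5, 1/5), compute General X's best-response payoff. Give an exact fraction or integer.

21/5

route A: (4)·(1/5) + (6)·(1/5) + (1)·(2/5) + (3)·(1/5) = 3.
route B: (0)·(1/5) + (9)·(1/5) + (4)·(2/5) + (4)·(1/5) = 21/5.
The best pure response is route B with expected payoff 21/5.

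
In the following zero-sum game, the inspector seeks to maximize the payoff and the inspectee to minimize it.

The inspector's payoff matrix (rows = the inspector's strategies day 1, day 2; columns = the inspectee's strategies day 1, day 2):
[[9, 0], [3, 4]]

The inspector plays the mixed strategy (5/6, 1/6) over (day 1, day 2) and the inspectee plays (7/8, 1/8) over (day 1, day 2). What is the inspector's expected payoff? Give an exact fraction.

85/12

Against (7/8, 1/8), each row's expected payoff is day 1: 63/8; day 2: 25/8.
Taking the (5/6, 1/6)-weighted average: (5/6)·(63/8) + (1/6)·(25/8) = 85/12.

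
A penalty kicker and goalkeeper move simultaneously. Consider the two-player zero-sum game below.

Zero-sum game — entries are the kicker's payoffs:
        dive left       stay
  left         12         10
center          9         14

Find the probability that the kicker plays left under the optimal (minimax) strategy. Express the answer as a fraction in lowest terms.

Row minima are 10 and 9, so the kicker's maximin is 10; column maxima are 12 and 14, so the goalkeeper's minimax is 12. These differ, so the equilibrium is in mixed strategies.
Let the kicker play left with probability p. The goalkeeper is indifferent when 12p + 9(1−p) = 10p + 14(1−p), giving p = 5/7.

5/7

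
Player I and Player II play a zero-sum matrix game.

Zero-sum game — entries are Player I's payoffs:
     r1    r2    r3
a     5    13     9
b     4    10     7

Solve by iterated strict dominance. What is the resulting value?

5

Row b is strictly dominated by row a (5>4, 13>10, 9>7); eliminate b.
Column r2 is strictly dominated by r1 for Player II (5<13); eliminate r2.
Column r3 is strictly dominated by r1 for Player II (5<9); eliminate r3.
Only (a, r1) remains, with payoff 5.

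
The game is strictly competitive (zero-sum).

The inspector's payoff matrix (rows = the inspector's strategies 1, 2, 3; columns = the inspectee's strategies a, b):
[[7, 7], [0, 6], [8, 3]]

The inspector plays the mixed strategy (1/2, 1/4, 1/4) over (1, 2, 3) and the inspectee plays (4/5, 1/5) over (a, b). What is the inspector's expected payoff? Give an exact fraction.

111/20

Against (4/5, 1/5), each row's expected payoff is 1: 7; 2: 6/5; 3: 7.
Taking the (1/2, 1/4, 1/4)-weighted average: (1/2)·(7) + (1/4)·(6/5) + (1/4)·(7) = 111/20.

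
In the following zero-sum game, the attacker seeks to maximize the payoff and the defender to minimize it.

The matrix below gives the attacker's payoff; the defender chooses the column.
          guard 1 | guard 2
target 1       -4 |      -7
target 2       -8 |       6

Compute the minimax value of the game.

-80/17

Row minima are -7 and -8, so the attacker's maximin is -7; column maxima are -4 and 6, so the defender's minimax is -4. These differ, so the equilibrium is in mixed strategies.
Let the attacker play target 1 with probability p. The defender is indifferent when −4p − 8(1−p) = −7p + 6(1−p), giving p = 14/17.
Let the defender play guard 1 with probability q. The attacker is indifferent when −4q − 7(1−q) = −8q + 6(1−q), giving q = 13/17.
The value is -4·(13/17) + (-7)·(4/17) = -80/17.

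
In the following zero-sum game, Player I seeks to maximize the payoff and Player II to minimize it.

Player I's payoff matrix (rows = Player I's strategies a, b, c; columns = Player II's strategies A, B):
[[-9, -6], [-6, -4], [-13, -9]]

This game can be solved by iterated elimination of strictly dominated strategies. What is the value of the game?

Row a is strictly dominated by row b (-6>-9, -4>-6); eliminate a.
Column B is strictly dominated by A for Player II (-6<-4, -13<-9); eliminate B.
Row c is strictly dominated by row b (-6>-13); eliminate c.
Only (b, A) remains, with payoff -6.

-6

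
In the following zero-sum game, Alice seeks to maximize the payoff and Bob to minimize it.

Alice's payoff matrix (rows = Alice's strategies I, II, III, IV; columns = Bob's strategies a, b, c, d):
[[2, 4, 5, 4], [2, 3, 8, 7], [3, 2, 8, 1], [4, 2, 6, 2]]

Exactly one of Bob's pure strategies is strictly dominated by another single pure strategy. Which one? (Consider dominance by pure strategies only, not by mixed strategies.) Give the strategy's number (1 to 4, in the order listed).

Bob prefers columns that give Alice less. Compare c with a: 2 < 5, 2 < 8, 3 < 8, 4 < 6.
So a strictly dominates c for Bob; c is strictly dominated.

3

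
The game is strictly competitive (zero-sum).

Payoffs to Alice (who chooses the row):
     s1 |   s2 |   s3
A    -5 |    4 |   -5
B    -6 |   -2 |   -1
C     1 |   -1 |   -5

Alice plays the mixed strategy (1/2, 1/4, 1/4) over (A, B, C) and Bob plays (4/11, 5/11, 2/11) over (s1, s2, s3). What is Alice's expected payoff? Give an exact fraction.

-67/44

Against (4/11, 5/11, 2/11), each row's expected payoff is A: -10/11; B: -36/11; C: -1.
Taking the (1/2, 1/4, 1/4)-weighted average: (1/2)·(-10/11) + (1/4)·(-36/11) + (1/4)·(-1) = -67/44.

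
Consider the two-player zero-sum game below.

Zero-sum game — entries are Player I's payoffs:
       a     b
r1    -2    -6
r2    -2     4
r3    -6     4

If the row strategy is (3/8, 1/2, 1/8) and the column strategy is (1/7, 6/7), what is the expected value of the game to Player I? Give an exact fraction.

-1/7

Against (1/7, 6/7), each row's expected payoff is r1: -38/7; r2: 22/7; r3: 18/7.
Taking the (3/8, 1/2, 1/8)-weighted average: (3/8)·(-38/7) + (1/2)·(22/7) + (1/8)·(18/7) = -1/7.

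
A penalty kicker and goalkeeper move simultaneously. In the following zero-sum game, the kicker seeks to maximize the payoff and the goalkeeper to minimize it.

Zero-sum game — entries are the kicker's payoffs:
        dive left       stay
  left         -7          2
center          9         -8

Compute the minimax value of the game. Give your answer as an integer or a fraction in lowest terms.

Row minima are -7 and -8, so the kicker's maximin is -7; column maxima are 9 and 2, so the goalkeeper's minimax is 2. These differ, so the equilibrium is in mixed strategies.
Let the kicker play left with probability p. The goalkeeper is indifferent when −7p + 9(1−p) = 2p − 8(1−p), giving p = 17/26.
Let the goalkeeper play dive left with probability q. The kicker is indifferent when −7q + 2(1−q) = 9q − 8(1−q), giving q = 5/13.
The value is -7·(5/13) + (2)·(8/13) = -19/13.

-19/13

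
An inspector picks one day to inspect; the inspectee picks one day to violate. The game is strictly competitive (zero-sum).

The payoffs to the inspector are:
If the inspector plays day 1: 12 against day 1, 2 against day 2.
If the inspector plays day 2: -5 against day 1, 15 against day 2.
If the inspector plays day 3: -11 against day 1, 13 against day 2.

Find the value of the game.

Row day 3 is strictly dominated by row day 2, so the inspector never plays it.
The remaining 2×2 game on (day 1, day 2) × (day 1, day 2) has no saddle point. Let the inspector play day 1 with probability p; indifference gives 12p − 5(1−p) = 2p + 15(1−p), so p = 2/3.
Similarly the inspectee's optimal q on day 1 is 13/30, and the value is 12·(13/30) + (2)·(17/30) = 19/3.

19/3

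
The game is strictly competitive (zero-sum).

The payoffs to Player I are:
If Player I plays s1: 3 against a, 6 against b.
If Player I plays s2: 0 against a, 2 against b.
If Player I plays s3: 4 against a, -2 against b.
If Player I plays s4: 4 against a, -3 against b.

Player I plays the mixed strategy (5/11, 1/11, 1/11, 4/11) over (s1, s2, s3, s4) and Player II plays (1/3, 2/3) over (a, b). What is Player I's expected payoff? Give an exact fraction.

71/33

Against (1/3, 2/3), each row's expected payoff is s1: 5; s2: 4/3; s3: 0; s4: -2/3.
Taking the (5/11, 1/11, 1/11, 4/11)-weighted average: (5/11)·(5) + (1/11)·(4/3) + (1/11)·(0) + (4/11)·(-2/3) = 71/33.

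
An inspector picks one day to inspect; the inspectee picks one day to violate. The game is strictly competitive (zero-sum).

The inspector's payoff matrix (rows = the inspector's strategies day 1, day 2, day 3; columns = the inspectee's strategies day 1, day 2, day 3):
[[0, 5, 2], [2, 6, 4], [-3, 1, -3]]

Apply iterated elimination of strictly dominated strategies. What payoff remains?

Row day 1 is strictly dominated by row day 2 (2>0, 6>5, 4>2); eliminate day 1.
Row day 3 is strictly dominated by row day 2 (2>-3, 6>1, 4>-3); eliminate day 3.
Column day 3 is strictly dominated by day 1 for the inspectee (2<4); eliminate day 3.
Column day 2 is strictly dominated by day 1 for the inspectee (2<6); eliminate day 2.
Only (day 2, day 1) remains, with payoff 2.

2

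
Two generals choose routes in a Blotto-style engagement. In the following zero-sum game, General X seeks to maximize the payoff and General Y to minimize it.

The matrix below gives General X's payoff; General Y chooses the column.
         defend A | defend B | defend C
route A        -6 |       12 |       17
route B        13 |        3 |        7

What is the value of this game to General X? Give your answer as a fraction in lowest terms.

87/14

Column defend C is strictly dominated by defend B for General Y (it gives General X more in every row).
The remaining 2×2 game on (route A, route B) × (defend A, defend B) has no saddle point. Let General X play route A with probability p; indifference gives −6p + 13(1−p) = 12p + 3(1−p), so p = 5/14.
Similarly General Y's optimal q on defend A is 9/28, and the value is -6·(9/28) + (12)·(19/28) = 87/14.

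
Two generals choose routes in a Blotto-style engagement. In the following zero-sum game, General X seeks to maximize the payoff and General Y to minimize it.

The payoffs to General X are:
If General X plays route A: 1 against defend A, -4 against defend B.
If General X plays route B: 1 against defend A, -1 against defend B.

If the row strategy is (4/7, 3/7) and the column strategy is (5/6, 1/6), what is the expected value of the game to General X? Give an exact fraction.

Against (5/6, 1/6), each row's expected payoff is route A: 1/6; route B: 2/3.
Taking the (4/7, 3/7)-weighted average: (4/7)·(1/6) + (3/7)·(2/3) = 8/21.

8/21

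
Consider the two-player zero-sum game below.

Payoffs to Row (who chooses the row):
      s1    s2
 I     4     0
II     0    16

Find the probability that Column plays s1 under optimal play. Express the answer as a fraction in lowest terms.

4/5

Row minima are 0 and 0, so Row's maximin is 0; column maxima are 4 and 16, so Column's minimax is 4. These differ, so the equilibrium is in mixed strategies.
Let Column play s1 with probability q. Row is indifferent when 4q = 16(1−q), giving q = 4/5.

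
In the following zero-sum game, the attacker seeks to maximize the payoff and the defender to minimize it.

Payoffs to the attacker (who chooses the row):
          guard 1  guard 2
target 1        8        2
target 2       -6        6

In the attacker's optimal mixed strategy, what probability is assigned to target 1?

2/3

Row minima are 2 and -6, so the attacker's maximin is 2; column maxima are 8 and 6, so the defender's minimax is 6. These differ, so the equilibrium is in mixed strategies.
Let the attacker play target 1 with probability p. The defender is indifferent when 8p − 6(1−p) = 2p + 6(1−p), giving p = 2/3.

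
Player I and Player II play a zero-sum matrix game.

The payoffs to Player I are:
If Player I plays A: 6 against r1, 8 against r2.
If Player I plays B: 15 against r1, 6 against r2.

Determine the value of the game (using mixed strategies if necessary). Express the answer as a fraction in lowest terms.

Row minima are 6 and 6, so Player I's maximin is 6; column maxima are 15 and 8, so Player II's minimax is 8. These differ, so the equilibrium is in mixed strategies.
Let Player I play A with probability p. Player II is indifferent when 6p + 15(1−p) = 8p + 6(1−p), giving p = 9/11.
Let Player II play r1 with probability q. Player I is indifferent when 6q + 8(1−q) = 15q + 6(1−q), giving q = 2/11.
The value is 6·(2/11) + (8)·(9/11) = 84/11.

84/11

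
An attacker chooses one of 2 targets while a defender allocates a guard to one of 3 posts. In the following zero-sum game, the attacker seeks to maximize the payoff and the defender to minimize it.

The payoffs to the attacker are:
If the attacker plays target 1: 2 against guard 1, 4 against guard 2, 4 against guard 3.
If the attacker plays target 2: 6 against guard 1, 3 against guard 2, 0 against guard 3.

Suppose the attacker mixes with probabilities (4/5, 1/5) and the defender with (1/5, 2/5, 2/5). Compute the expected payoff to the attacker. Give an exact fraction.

Against (1/5, 2/5, 2/5), each row's expected payoff is target 1: 18/5; target 2: 12/5.
Taking the (4/5, 1/5)-weighted average: (4/5)·(18/5) + (1/5)·(12/5) = 84/25.

84/25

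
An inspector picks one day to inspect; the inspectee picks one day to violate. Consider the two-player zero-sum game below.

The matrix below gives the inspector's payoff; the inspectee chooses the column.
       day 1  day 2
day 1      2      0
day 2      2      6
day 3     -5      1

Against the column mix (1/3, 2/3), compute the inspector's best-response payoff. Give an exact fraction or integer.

day 1: (2)·(1/3) + (0)·(2/3) = 2/3.
day 2: (2)·(1/3) + (6)·(2/3) = 14/3.
day 3: (-5)·(1/3) + (1)·(2/3) = -1.
The best pure response is day 2 with expected payoff 14/3.

14/3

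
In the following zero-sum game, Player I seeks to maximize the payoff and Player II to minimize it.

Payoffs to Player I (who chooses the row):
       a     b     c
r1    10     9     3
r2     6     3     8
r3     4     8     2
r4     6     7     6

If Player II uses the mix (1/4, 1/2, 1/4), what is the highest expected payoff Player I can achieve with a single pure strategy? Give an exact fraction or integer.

r1: (10)·(1/4) + (9)·(1/2) + (3)·(1/4) = 31/4.
r2: (6)·(1/4) + (3)·(1/2) + (8)·(1/4) = 5.
r3: (4)·(1/4) + (8)·(1/2) + (2)·(1/4) = 11/2.
r4: (6)·(1/4) + (7)·(1/2) + (6)·(1/4) = 13/2.
The best pure response is r1 with expected payoff 31/4.

31/4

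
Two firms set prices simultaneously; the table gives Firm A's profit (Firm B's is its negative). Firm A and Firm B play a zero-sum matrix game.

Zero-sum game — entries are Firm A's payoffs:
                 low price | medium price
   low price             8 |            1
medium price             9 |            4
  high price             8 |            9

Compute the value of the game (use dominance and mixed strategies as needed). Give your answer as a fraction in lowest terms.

49/6

Row low price is strictly dominated by row medium price, so Firm A never plays it.
The remaining 2×2 game on (medium price, high price) × (low price, medium price) has no saddle point. Let Firm A play medium price with probability p; indifference gives 9p + 8(1−p) = 4p + 9(1−p), so p = 1/6.
Similarly Firm B's optimal q on low price is 5/6, and the value is 9·(5/6) + (4)·(1/6) = 49/6.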